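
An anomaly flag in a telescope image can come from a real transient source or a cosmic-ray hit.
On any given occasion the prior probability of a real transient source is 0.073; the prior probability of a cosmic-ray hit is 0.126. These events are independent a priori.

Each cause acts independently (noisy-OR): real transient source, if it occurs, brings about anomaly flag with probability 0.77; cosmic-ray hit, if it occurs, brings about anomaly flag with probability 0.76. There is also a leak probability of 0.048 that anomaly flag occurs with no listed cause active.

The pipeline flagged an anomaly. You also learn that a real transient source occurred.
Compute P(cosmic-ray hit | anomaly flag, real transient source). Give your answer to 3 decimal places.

Under noisy-OR, P(anomaly flag | causes) = 1 − (1−0.048)·∏(1−qᵢ) over the active causes.
P(anomaly flag | real transient source) = 0.78104·0.874 + 0.94745·0.126 = 0.682629 + 0.119379 = 0.802008
Of this, 0.119379 comes from 0.94745·0.126 (the cosmic-ray hit=true cases).
Hence the posterior is 0.119379/0.802008 ≈ 0.149.

P(cosmic-ray hit | anomaly flag, real transient source) ≈ 0.149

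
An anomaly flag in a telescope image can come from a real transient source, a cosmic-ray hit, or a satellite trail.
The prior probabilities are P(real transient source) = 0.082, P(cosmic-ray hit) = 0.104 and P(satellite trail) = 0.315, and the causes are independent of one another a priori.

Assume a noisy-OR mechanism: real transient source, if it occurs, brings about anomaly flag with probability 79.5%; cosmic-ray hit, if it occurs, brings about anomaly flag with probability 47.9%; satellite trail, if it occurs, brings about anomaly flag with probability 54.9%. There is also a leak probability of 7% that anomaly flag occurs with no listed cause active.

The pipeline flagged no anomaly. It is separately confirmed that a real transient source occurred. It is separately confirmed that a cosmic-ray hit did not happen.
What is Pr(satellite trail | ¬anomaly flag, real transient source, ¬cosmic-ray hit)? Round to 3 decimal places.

Pr(satellite trail | ¬anomaly flag, real transient source, ¬cosmic-ray hit) ≈ 0.172

Under noisy-OR, P(anomaly flag | causes) = 1 − (1−0.07)·∏(1−qᵢ) over the active causes.
Numerator (weight on configurations with satellite trail): 0.085983*0.315 = 0.027085
Denominator P(¬anomaly flag | real transient source, ¬cosmic-ray hit): 0.19065*0.685 + 0.085983*0.315 = 0.157680
Posterior = 0.027085 / 0.157680 ≈ 0.172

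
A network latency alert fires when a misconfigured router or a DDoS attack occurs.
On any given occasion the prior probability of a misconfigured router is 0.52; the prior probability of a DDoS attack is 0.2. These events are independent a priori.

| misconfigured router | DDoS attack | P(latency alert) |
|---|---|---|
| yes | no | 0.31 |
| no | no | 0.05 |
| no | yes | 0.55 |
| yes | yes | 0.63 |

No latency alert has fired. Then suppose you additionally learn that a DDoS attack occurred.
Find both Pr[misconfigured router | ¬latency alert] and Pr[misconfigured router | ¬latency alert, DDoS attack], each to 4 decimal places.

Pr[misconfigured router | ¬latency alert] ≈ 0.4438; Pr[misconfigured router | ¬latency alert, DDoS attack] ≈ 0.4711

Numerator (weight on configurations with misconfigured router): 0.287040 + 0.038480 = 0.325520
Normalizer over all consistent configurations: 0.95*0.48*0.8 + 0.45*0.48*0.2 + 0.69*0.52*0.8 + 0.37*0.52*0.2 = 0.733520
Posterior = 0.325520 / 0.733520 ≈ 0.4438

Now also conditioning on DDoS attack=true:
P(¬latency alert | DDoS attack) = 0.45*0.48 + 0.37*0.52 = 0.216000 + 0.192400 = 0.408400
Restricting to configurations with misconfigured router present: 0.37*0.52 = 0.192400.
P(misconfigured router | ¬latency alert, DDoS attack) = 0.192400 / 0.408400 ≈ 0.4711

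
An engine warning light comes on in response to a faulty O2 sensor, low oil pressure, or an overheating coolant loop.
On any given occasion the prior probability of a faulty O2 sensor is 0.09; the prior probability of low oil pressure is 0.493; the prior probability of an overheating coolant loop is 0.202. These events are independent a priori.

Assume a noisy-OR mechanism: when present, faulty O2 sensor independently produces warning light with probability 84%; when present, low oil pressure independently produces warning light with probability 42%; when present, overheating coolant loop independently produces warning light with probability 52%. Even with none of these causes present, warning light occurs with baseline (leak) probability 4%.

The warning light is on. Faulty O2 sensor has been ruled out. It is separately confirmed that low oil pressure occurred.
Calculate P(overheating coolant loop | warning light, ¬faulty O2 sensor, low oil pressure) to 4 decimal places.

Under noisy-OR, P(warning light | causes) = 1 − (1−0.04)·∏(1−qᵢ) over the active causes.
By total probability over both values of overheating coolant loop:
  P(warning light | ¬faulty O2 sensor, low oil pressure) = 0.4432*0.798 + 0.732736*0.202
        = 0.353674 + 0.148013 = 0.501687
Keeping only the overheating coolant loop-present terms gives 0.148013, so
  P(overheating coolant loop | warning light, ¬faulty O2 sensor, low oil pressure) = 0.148013 / 0.501687 ≈ 0.2950

P(overheating coolant loop | warning light, ¬faulty O2 sensor, low oil pressure) ≈ 0.2950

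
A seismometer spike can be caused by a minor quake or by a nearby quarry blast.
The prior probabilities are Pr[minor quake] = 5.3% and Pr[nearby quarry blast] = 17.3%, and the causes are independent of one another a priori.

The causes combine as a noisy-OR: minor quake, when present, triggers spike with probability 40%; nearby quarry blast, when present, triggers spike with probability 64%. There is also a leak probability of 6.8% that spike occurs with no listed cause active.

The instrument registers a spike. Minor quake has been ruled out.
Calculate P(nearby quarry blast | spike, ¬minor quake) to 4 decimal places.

P(nearby quarry blast | spike, ¬minor quake) ≈ 0.6715

Under noisy-OR, P(spike | causes) = 1 − (1−0.068)·∏(1−qᵢ) over the active causes.
Weight on nearby quarry blast=true, given the evidence: 0.66448·0.173 = 0.114955
The normalizing constant is 0.068·0.827 + 0.66448·0.173 = 0.171191
P(nearby quarry blast | spike, ¬minor quake) = 0.114955/0.171191 ≈ 0.6715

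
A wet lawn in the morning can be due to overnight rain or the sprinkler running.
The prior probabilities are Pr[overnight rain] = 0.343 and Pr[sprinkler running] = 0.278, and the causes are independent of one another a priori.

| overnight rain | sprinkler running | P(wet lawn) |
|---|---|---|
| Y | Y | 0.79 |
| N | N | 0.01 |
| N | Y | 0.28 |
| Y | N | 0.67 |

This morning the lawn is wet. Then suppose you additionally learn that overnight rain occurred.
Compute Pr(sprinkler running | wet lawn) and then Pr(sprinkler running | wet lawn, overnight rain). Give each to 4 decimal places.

Pr(sprinkler running | wet lawn) ≈ 0.4256; Pr(sprinkler running | wet lawn, overnight rain) ≈ 0.3122

Numerator (weight on configurations with sprinkler running): 0.051141 + 0.075330 = 0.126471
Denominator P(wet lawn): 0.01×0.657×0.722 + 0.28×0.657×0.278 + 0.67×0.343×0.722 + 0.79×0.343×0.278 = 0.297138
Posterior = 0.126471 / 0.297138 ≈ 0.4256

Now also conditioning on overnight rain=true:
P(wet lawn | overnight rain) = 0.67·0.722 + 0.79·0.278 = 0.483740 + 0.219620 = 0.703360
Of this, 0.219620 comes from 0.79·0.278 (the sprinkler running=true cases).
P(sprinkler running | wet lawn, overnight rain) = 0.219620 / 0.703360 ≈ 0.3122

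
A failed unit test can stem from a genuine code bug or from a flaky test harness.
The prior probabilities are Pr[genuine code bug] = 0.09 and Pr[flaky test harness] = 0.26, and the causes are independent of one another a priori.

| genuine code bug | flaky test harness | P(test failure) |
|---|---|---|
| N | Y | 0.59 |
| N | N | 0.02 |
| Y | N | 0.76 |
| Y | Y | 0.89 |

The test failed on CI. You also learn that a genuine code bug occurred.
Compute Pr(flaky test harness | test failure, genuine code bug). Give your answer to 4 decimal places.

Pr(flaky test harness | test failure, genuine code bug) ≈ 0.2915

For the numerator, keep only flaky test harness=true terms: 0.89×0.26 = 0.231400
Normalizer over all consistent configurations: 0.76×0.74 + 0.89×0.26 = 0.793800
Posterior = 0.231400 / 0.793800 ≈ 0.2915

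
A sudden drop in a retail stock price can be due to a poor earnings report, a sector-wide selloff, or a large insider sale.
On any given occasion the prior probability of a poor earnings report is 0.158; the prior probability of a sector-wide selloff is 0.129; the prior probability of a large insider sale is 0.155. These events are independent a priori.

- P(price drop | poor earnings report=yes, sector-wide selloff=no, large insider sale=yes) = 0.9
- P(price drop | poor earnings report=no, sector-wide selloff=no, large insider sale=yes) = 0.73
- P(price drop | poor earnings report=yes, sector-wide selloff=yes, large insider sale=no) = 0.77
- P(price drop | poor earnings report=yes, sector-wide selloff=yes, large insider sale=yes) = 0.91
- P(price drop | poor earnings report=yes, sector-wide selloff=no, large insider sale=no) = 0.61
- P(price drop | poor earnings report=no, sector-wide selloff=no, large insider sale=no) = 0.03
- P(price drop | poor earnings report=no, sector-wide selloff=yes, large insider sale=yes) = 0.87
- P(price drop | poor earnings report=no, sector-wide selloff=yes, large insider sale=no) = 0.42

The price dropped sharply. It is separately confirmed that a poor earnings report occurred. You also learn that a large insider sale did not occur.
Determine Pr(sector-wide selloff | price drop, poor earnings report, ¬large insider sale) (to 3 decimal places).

Pr(sector-wide selloff | price drop, poor earnings report, ¬large insider sale) ≈ 0.158

P(price drop | poor earnings report, ¬large insider sale) = 0.61·0.871 + 0.77·0.129 = 0.531310 + 0.099330 = 0.630640
Restricting to configurations with sector-wide selloff present: 0.77·0.129 = 0.099330.
P(sector-wide selloff | price drop, poor earnings report, ¬large insider sale) = 0.099330 / 0.630640 ≈ 0.158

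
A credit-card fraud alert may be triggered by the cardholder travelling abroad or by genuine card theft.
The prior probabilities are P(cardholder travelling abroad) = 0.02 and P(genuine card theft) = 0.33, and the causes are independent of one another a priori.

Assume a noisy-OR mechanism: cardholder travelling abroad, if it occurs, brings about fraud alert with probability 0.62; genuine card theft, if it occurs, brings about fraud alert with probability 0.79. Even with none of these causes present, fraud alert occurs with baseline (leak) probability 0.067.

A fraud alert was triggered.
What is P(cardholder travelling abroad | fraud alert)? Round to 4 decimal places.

P(cardholder travelling abroad | fraud alert) ≈ 0.0463

Under noisy-OR, P(fraud alert | causes) = 1 − (1−0.067)·∏(1−qᵢ) over the active causes.
For the numerator, keep only cardholder travelling abroad=true terms: 0.008649 + 0.006109 = 0.014758
Normalizer over all consistent configurations: 0.067×0.98×0.67 + 0.80407×0.98×0.33 + 0.64546×0.02×0.67 + 0.925547×0.02×0.33 = 0.318786
P(cardholder travelling abroad | fraud alert) = 0.014758/0.318786 ≈ 0.0463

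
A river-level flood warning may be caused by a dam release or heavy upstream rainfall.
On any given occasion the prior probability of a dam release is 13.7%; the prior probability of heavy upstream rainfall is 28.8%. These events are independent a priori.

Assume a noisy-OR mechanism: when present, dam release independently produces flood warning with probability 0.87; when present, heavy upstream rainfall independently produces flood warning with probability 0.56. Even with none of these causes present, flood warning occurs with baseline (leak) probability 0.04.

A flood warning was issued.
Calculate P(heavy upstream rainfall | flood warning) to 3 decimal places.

Under noisy-OR, P(flood warning | causes) = 1 − (1−0.04)·∏(1−qᵢ) over the active causes.
Weight on heavy upstream rainfall=true, given the evidence: 0.143559 + 0.037289 = 0.180848
Denominator P(flood warning): 0.04·0.863·0.712 + 0.5776·0.863·0.288 + 0.8752·0.137·0.712 + 0.945088·0.137·0.288 = 0.290797
P(heavy upstream rainfall | flood warning) = 0.180848/0.290797 ≈ 0.622

P(heavy upstream rainfall | flood warning) ≈ 0.622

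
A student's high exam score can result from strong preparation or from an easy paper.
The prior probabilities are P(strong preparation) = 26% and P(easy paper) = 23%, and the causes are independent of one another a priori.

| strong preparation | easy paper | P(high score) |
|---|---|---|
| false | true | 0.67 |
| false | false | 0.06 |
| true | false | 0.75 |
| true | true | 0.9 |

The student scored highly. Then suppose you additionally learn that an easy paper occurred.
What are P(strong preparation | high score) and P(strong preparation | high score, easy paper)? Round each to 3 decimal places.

P(strong preparation | high score) ≈ 0.579; P(strong preparation | high score, easy paper) ≈ 0.321

By total probability over the 4 (strong preparation, easy paper) configurations:
  P(high score) = 0.06*0.74*0.77 + 0.67*0.74*0.23 + 0.75*0.26*0.77 + 0.9*0.26*0.23
        = 0.034188 + 0.114034 + 0.150150 + 0.053820 = 0.352192
Keeping only the strong preparation-present terms gives 0.203970, so
  P(strong preparation | high score) = 0.203970 / 0.352192 ≈ 0.579

Now condition on the additional information:
P(high score | easy paper) = 0.67×0.74 + 0.9×0.26 = 0.495800 + 0.234000 = 0.729800
Of this, 0.234000 comes from 0.9×0.26 (the strong preparation=true cases).
So P(strong preparation | high score, easy paper) = 0.234000/0.729800 ≈ 0.321.
The drop from 0.579 to 0.321 is the explaining-away (discounting) effect.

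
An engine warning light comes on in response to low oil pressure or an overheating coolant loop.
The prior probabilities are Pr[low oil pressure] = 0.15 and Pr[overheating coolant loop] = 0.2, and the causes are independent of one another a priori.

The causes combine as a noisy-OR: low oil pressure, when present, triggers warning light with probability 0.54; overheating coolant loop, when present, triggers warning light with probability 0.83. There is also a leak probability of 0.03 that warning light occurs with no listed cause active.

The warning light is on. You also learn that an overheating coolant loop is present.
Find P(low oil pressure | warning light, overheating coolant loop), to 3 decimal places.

P(low oil pressure | warning light, overheating coolant loop) ≈ 0.163

Under noisy-OR, P(warning light | causes) = 1 − (1−0.03)·∏(1−qᵢ) over the active causes.
For the numerator, keep only low oil pressure=true terms: 0.924146*0.15 = 0.138622
Normalizer over all consistent configurations: 0.8351*0.85 + 0.924146*0.15 = 0.848457
Posterior = 0.138622 / 0.848457 ≈ 0.163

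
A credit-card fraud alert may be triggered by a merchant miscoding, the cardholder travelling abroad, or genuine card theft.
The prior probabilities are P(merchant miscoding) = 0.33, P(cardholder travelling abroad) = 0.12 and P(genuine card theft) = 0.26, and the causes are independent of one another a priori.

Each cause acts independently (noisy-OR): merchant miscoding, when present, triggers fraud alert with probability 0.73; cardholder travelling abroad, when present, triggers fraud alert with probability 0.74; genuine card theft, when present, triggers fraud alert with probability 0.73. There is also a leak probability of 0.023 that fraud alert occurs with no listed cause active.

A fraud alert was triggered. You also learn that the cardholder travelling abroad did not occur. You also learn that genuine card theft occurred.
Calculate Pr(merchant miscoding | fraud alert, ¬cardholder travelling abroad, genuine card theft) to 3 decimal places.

Under noisy-OR, P(fraud alert | causes) = 1 − (1−0.023)·∏(1−qᵢ) over the active causes.
P(fraud alert | ¬cardholder travelling abroad, genuine card theft) = 0.73621·0.67 + 0.928777·0.33 = 0.493261 + 0.306496 = 0.799757
The merchant miscoding-present share is 0.928777·0.33 = 0.306496.
So P(merchant miscoding | fraud alert, ¬cardholder travelling abroad, genuine card theft) = 0.306496/0.799757 ≈ 0.383.

Pr(merchant miscoding | fraud alert, ¬cardholder travelling abroad, genuine card theft) ≈ 0.383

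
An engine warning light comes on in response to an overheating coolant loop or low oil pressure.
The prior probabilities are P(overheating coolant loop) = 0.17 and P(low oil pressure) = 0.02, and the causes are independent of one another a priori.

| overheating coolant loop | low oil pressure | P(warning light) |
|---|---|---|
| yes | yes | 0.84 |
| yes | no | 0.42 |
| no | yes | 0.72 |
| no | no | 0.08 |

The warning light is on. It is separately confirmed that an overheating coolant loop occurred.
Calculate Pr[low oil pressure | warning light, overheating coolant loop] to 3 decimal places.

Pr[low oil pressure | warning light, overheating coolant loop] ≈ 0.039

Weight on low oil pressure=true, given the evidence: 0.84×0.02 = 0.016800
Normalizer over all consistent configurations: 0.42×0.98 + 0.84×0.02 = 0.428400
Posterior = 0.016800 / 0.428400 ≈ 0.039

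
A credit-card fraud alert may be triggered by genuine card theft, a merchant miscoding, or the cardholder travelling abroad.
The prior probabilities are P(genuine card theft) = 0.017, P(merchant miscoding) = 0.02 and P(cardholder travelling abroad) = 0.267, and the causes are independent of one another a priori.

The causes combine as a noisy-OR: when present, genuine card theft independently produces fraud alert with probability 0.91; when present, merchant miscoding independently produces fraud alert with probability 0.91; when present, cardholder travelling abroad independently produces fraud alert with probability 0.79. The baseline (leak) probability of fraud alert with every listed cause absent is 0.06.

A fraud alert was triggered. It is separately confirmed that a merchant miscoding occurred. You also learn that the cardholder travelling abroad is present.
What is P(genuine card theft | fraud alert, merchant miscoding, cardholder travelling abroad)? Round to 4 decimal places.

P(genuine card theft | fraud alert, merchant miscoding, cardholder travelling abroad) ≈ 0.0173

Under noisy-OR, P(fraud alert | causes) = 1 − (1−0.06)·∏(1−qᵢ) over the active causes.
Sum P(fraud alert|·) weighted by the priors over both values of genuine card theft:
  P(fraud alert | merchant miscoding, cardholder travelling abroad) = 0.982234×0.983 + 0.998401×0.017
        = 0.965536 + 0.016973 = 0.982509
Keeping only the genuine card theft-present terms gives 0.016973, so
  P(genuine card theft | fraud alert, merchant miscoding, cardholder travelling abroad) = 0.016973 / 0.982509 ≈ 0.0173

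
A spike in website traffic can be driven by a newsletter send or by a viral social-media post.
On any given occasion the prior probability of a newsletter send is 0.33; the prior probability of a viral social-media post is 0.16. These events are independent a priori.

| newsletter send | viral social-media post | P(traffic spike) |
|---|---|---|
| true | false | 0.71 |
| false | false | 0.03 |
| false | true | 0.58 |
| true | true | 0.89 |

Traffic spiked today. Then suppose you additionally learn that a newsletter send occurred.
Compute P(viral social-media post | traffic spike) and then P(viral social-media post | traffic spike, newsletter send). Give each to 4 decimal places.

P(viral social-media post | traffic spike) ≈ 0.3381; P(viral social-media post | traffic spike, newsletter send) ≈ 0.1927

P(traffic spike) = 0.03×0.67×0.84 + 0.58×0.67×0.16 + 0.71×0.33×0.84 + 0.89×0.33×0.16 = 0.016884 + 0.062176 + 0.196812 + 0.046992 = 0.322864
Restricting to configurations with viral social-media post present: 0.062176 + 0.046992 = 0.109168.
So P(viral social-media post | traffic spike) = 0.109168/0.322864 ≈ 0.3381.

With the extra evidence:
P(traffic spike | newsletter send) = 0.71×0.84 + 0.89×0.16 = 0.596400 + 0.142400 = 0.738800
The viral social-media post-present share is 0.89×0.16 = 0.142400.
P(viral social-media post | traffic spike, newsletter send) = 0.142400 / 0.738800 ≈ 0.1927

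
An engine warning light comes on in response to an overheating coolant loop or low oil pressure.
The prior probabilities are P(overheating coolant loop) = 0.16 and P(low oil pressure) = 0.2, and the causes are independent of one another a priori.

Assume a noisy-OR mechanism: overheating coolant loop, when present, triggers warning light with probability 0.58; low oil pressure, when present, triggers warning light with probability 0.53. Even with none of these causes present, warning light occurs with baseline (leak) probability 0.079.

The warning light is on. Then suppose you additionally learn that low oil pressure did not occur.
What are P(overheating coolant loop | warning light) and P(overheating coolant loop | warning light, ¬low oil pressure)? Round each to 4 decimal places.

P(overheating coolant loop | warning light) ≈ 0.4137; P(overheating coolant loop | warning light, ¬low oil pressure) ≈ 0.5965

Under noisy-OR, P(warning light | causes) = 1 − (1−0.079)·∏(1−qᵢ) over the active causes.
P(warning light) = 0.079×0.84×0.8 + 0.56713×0.84×0.2 + 0.61318×0.16×0.8 + 0.818195×0.16×0.2 = 0.053088 + 0.095278 + 0.078487 + 0.026182 = 0.253035
The overheating coolant loop-present share is 0.078487 + 0.026182 = 0.104669.
Hence the posterior is 0.104669/0.253035 ≈ 0.4137.

With the extra evidence:
For the numerator, keep only overheating coolant loop=true terms: 0.61318·0.16 = 0.098109
Normalizer over all consistent configurations: 0.079·0.84 + 0.61318·0.16 = 0.164469
Posterior = 0.098109 / 0.164469 ≈ 0.5965
With low oil pressure excluded, overheating coolant loop must carry more of the explanatory weight for the warning light.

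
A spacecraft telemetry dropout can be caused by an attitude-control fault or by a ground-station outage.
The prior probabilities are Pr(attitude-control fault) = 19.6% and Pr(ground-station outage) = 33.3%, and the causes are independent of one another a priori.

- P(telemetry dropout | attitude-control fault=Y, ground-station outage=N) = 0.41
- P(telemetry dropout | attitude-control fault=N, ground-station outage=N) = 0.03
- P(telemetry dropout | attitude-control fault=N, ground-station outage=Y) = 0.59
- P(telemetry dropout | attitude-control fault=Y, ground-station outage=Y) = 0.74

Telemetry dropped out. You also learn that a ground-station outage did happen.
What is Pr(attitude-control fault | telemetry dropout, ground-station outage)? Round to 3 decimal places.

Enumerate both values of attitude-control fault and weight by the priors:
  P(telemetry dropout | ground-station outage) = 0.59·0.804 + 0.74·0.196
        = 0.474360 + 0.145040 = 0.619400
Configurations with attitude-control fault contribute 0.145040, so
  P(attitude-control fault | telemetry dropout, ground-station outage) = 0.145040 / 0.619400 ≈ 0.234

Pr(attitude-control fault | telemetry dropout, ground-station outage) ≈ 0.234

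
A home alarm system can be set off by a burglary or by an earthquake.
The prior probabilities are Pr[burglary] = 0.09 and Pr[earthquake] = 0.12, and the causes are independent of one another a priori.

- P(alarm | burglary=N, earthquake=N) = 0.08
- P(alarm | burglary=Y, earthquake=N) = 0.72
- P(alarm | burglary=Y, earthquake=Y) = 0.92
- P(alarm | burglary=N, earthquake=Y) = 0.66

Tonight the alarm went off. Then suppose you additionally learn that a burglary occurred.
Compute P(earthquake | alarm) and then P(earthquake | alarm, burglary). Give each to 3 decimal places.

P(earthquake | alarm) ≈ 0.404; P(earthquake | alarm, burglary) ≈ 0.148

P(alarm) = 0.08·0.91·0.88 + 0.66·0.91·0.12 + 0.72·0.09·0.88 + 0.92·0.09·0.12 = 0.064064 + 0.072072 + 0.057024 + 0.009936 = 0.203096
Of this, 0.082008 comes from 0.072072 + 0.009936 (the earthquake=true cases).
Hence the posterior is 0.082008/0.203096 ≈ 0.404.

Now condition on the additional information:
Enumerate both values of earthquake and weight by the priors:
  P(alarm | burglary) = 0.72·0.88 + 0.92·0.12
        = 0.633600 + 0.110400 = 0.744000
Keeping only the earthquake-present terms gives 0.110400, so
  P(earthquake | alarm, burglary) = 0.110400 / 0.744000 ≈ 0.148
Conditioning on burglary lowers the posterior on earthquake: the classic explaining-away effect in a common-effect structure.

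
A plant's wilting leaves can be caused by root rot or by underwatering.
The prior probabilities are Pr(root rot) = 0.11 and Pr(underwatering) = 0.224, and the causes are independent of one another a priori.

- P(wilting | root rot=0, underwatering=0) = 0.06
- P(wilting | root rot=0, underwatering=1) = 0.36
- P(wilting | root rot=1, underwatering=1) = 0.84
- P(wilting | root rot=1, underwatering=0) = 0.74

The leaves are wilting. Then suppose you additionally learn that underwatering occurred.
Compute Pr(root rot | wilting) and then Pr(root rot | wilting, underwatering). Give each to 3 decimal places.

Enumerate the 4 (root rot, underwatering) configurations and weight by the priors:
  P(wilting) = 0.06×0.89×0.776 + 0.36×0.89×0.224 + 0.74×0.11×0.776 + 0.84×0.11×0.224
        = 0.041438 + 0.071770 + 0.063166 + 0.020698 = 0.197072
The terms with root rot present sum to 0.083864, so
  P(root rot | wilting) = 0.083864 / 0.197072 ≈ 0.426

With the extra evidence:
By total probability over both values of root rot:
  P(wilting | underwatering) = 0.36·0.89 + 0.84·0.11
        = 0.320400 + 0.092400 = 0.412800
Keeping only the root rot-present terms gives 0.092400, so
  P(root rot | wilting, underwatering) = 0.092400 / 0.412800 ≈ 0.224

Pr(root rot | wilting) ≈ 0.426; Pr(root rot | wilting, underwatering) ≈ 0.224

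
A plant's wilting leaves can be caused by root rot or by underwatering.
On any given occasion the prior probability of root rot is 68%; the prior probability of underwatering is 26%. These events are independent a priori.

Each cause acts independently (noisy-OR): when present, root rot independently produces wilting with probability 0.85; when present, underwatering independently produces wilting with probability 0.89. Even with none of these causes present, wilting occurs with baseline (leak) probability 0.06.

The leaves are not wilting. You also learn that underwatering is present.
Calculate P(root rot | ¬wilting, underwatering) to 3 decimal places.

P(root rot | ¬wilting, underwatering) ≈ 0.242

Under noisy-OR, P(wilting | causes) = 1 − (1−0.06)·∏(1−qᵢ) over the active causes.
P(¬wilting | underwatering) = 0.1034×0.32 + 0.01551×0.68 = 0.033088 + 0.010547 = 0.043635
Of this, 0.010547 comes from 0.01551×0.68 (the root rot=true cases).
P(root rot | ¬wilting, underwatering) = 0.010547 / 0.043635 ≈ 0.242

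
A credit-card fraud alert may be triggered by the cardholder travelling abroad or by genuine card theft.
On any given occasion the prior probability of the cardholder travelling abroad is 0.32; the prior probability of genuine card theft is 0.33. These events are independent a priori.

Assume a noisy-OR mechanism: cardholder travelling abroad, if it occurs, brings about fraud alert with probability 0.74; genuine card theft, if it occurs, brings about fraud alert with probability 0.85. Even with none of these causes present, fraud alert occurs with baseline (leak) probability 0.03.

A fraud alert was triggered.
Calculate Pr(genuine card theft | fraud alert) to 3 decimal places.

Pr(genuine card theft | fraud alert) ≈ 0.628

Under noisy-OR, P(fraud alert | causes) = 1 − (1−0.03)·∏(1−qᵢ) over the active causes.
Numerator (weight on configurations with genuine card theft): 0.191750 + 0.101605 = 0.293355
Denominator P(fraud alert): 0.03·0.68·0.67 + 0.8545·0.68·0.33 + 0.7478·0.32·0.67 + 0.96217·0.32·0.33 = 0.467351
P(genuine card theft | fraud alert) = 0.293355/0.467351 ≈ 0.628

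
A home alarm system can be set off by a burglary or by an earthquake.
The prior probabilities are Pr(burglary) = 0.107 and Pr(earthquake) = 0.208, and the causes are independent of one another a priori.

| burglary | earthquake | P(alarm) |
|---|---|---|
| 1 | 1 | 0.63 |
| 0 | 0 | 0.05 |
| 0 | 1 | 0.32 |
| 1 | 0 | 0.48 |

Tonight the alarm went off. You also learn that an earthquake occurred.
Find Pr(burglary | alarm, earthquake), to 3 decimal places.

Sum P(alarm|·) weighted by the priors over both values of burglary:
  P(alarm | earthquake) = 0.32*0.893 + 0.63*0.107
        = 0.285760 + 0.067410 = 0.353170
Keeping only the burglary-present terms gives 0.067410, so
  P(burglary | alarm, earthquake) = 0.067410 / 0.353170 ≈ 0.191

Pr(burglary | alarm, earthquake) ≈ 0.191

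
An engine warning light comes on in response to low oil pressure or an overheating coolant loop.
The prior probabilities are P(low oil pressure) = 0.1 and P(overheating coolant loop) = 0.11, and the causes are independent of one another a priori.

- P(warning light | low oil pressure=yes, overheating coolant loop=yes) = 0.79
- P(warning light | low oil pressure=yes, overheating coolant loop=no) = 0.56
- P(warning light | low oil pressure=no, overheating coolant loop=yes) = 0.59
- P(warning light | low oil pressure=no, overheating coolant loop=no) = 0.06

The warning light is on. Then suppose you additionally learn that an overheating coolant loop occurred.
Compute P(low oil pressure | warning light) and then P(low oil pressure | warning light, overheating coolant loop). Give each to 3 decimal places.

P(low oil pressure | warning light) ≈ 0.355; P(low oil pressure | warning light, overheating coolant loop) ≈ 0.130

Sum P(warning light|·) weighted by the priors over the 4 (low oil pressure, overheating coolant loop) configurations:
  P(warning light) = 0.06×0.9×0.89 + 0.59×0.9×0.11 + 0.56×0.1×0.89 + 0.79×0.1×0.11
        = 0.048060 + 0.058410 + 0.049840 + 0.008690 = 0.165000
Configurations with low oil pressure contribute 0.058530, so
  P(low oil pressure | warning light) = 0.058530 / 0.165000 ≈ 0.355

With the extra evidence:
Weight on low oil pressure=true, given the evidence: 0.79*0.1 = 0.079000
The normalizing constant is 0.59*0.9 + 0.79*0.1 = 0.610000
Posterior = 0.079000 / 0.610000 ≈ 0.130
This is intercausal reasoning (explaining away): once overheating coolant loop accounts for the warning light, low oil pressure becomes less likely.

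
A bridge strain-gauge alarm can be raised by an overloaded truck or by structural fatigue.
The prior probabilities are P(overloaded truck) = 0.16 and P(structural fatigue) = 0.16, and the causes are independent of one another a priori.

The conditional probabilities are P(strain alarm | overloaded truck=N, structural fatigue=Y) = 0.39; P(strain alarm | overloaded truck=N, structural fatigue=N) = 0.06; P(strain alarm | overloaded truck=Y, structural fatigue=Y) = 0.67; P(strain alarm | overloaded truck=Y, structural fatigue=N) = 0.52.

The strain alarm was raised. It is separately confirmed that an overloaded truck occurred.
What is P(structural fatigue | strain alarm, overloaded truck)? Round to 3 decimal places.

P(structural fatigue | strain alarm, overloaded truck) ≈ 0.197

P(strain alarm | overloaded truck) = 0.52*0.84 + 0.67*0.16 = 0.436800 + 0.107200 = 0.544000
Of this, 0.107200 comes from 0.67*0.16 (the structural fatigue=true cases).
Hence the posterior is 0.107200/0.544000 ≈ 0.197.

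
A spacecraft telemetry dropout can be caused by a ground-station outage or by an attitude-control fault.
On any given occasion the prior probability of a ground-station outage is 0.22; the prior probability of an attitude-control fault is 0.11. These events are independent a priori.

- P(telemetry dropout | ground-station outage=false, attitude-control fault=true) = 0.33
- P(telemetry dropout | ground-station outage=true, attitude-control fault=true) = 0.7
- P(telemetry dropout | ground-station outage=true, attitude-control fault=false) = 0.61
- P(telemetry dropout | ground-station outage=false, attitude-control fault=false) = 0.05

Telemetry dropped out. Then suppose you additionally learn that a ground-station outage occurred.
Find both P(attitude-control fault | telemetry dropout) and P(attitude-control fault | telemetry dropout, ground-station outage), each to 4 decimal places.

P(attitude-control fault | telemetry dropout) ≈ 0.2269; P(attitude-control fault | telemetry dropout, ground-station outage) ≈ 0.1242

Sum P(telemetry dropout|·) weighted by the priors over the 4 (ground-station outage, attitude-control fault) configurations:
  P(telemetry dropout) = 0.05×0.78×0.89 + 0.33×0.78×0.11 + 0.61×0.22×0.89 + 0.7×0.22×0.11
        = 0.034710 + 0.028314 + 0.119438 + 0.016940 = 0.199402
The terms with attitude-control fault present sum to 0.045254, so
  P(attitude-control fault | telemetry dropout) = 0.045254 / 0.199402 ≈ 0.2269

Now condition on the additional information:
Weight on attitude-control fault=true, given the evidence: 0.7×0.11 = 0.077000
The normalizing constant is 0.61×0.89 + 0.7×0.11 = 0.619900
P(attitude-control fault | telemetry dropout, ground-station outage) = 0.077000/0.619900 ≈ 0.1242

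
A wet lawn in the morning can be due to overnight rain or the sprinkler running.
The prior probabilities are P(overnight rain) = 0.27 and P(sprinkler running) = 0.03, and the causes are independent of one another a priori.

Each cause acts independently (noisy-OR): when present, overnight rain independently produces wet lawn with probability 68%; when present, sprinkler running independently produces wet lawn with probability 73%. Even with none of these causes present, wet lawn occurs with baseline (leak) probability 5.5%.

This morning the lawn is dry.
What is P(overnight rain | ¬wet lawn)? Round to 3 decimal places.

Under noisy-OR, P(wet lawn | causes) = 1 − (1−0.055)·∏(1−qᵢ) over the active causes.
Enumerate the 4 (overnight rain, sprinkler running) configurations and weight by the priors:
  P(¬wet lawn) = 0.945·0.73·0.97 + 0.25515·0.73·0.03 + 0.3024·0.27·0.97 + 0.081648·0.27·0.03
        = 0.669154 + 0.005588 + 0.079199 + 0.000661 = 0.754602
Keeping only the overnight rain-present terms gives 0.079860, so
  P(overnight rain | ¬wet lawn) = 0.079860 / 0.754602 ≈ 0.106

P(overnight rain | ¬wet lawn) ≈ 0.106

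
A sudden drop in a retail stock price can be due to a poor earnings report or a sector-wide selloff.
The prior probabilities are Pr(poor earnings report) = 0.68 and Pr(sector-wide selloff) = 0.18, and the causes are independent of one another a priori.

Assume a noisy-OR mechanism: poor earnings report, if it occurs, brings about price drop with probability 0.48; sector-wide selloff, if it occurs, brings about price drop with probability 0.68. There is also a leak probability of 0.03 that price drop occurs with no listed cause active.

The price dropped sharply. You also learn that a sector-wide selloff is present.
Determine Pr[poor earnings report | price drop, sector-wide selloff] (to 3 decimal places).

Pr[poor earnings report | price drop, sector-wide selloff] ≈ 0.721

Under noisy-OR, P(price drop | causes) = 1 − (1−0.03)·∏(1−qᵢ) over the active causes.
Enumerate both values of poor earnings report and weight by the priors:
  P(price drop | sector-wide selloff) = 0.6896·0.32 + 0.838592·0.68
        = 0.220672 + 0.570243 = 0.790915
The terms with poor earnings report present sum to 0.570243, so
  P(poor earnings report | price drop, sector-wide selloff) = 0.570243 / 0.790915 ≈ 0.721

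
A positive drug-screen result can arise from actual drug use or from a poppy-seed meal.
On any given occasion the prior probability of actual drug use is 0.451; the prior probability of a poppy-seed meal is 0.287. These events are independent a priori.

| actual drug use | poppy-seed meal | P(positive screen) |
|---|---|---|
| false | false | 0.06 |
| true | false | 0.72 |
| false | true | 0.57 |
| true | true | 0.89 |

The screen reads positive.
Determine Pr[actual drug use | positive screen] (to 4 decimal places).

Pr[actual drug use | positive screen] ≈ 0.7537

By total probability over the 4 (actual drug use, poppy-seed meal) configurations:
  P(positive screen) = 0.06·0.549·0.713 + 0.57·0.549·0.287 + 0.72·0.451·0.713 + 0.89·0.451·0.287
        = 0.023486 + 0.089811 + 0.231525 + 0.115199 = 0.460021
Configurations with actual drug use contribute 0.346724, so
  P(actual drug use | positive screen) = 0.346724 / 0.460021 ≈ 0.7537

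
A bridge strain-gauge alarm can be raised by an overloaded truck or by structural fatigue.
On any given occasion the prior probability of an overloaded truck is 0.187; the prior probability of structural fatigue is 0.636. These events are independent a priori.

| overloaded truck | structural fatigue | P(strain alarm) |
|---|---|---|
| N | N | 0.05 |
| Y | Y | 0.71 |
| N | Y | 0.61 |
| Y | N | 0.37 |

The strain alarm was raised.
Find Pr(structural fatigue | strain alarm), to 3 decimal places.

Pr(structural fatigue | strain alarm) ≈ 0.909

Weight on structural fatigue=true, given the evidence: 0.315411 + 0.084442 = 0.399853
Normalizer over all consistent configurations: 0.05*0.813*0.364 + 0.61*0.813*0.636 + 0.37*0.187*0.364 + 0.71*0.187*0.636 = 0.439835
Posterior = 0.399853 / 0.439835 ≈ 0.909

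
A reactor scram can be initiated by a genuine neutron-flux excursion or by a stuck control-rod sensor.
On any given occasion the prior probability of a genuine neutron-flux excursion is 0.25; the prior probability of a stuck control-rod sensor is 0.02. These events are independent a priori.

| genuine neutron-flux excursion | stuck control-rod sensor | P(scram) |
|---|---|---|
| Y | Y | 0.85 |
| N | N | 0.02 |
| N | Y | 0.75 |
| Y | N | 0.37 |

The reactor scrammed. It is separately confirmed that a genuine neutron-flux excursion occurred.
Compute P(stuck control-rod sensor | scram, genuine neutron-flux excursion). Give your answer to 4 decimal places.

P(scram | genuine neutron-flux excursion) = 0.37×0.98 + 0.85×0.02 = 0.362600 + 0.017000 = 0.379600
The stuck control-rod sensor-present share is 0.85×0.02 = 0.017000.
So P(stuck control-rod sensor | scram, genuine neutron-flux excursion) = 0.017000/0.379600 ≈ 0.0448.

P(stuck control-rod sensor | scram, genuine neutron-flux excursion) ≈ 0.0448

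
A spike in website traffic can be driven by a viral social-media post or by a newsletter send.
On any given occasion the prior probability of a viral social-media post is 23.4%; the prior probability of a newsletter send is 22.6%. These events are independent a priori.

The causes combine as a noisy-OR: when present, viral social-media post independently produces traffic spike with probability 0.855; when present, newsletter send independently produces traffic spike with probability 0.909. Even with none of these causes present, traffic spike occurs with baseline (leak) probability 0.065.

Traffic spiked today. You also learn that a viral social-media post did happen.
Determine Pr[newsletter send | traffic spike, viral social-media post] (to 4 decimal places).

Pr[newsletter send | traffic spike, viral social-media post] ≈ 0.2502

Under noisy-OR, P(traffic spike | causes) = 1 − (1−0.065)·∏(1−qᵢ) over the active causes.
By total probability over both values of newsletter send:
  P(traffic spike | viral social-media post) = 0.864425*0.774 + 0.987663*0.226
        = 0.669065 + 0.223212 = 0.892277
Configurations with newsletter send contribute 0.223212, so
  P(newsletter send | traffic spike, viral social-media post) = 0.223212 / 0.892277 ≈ 0.2502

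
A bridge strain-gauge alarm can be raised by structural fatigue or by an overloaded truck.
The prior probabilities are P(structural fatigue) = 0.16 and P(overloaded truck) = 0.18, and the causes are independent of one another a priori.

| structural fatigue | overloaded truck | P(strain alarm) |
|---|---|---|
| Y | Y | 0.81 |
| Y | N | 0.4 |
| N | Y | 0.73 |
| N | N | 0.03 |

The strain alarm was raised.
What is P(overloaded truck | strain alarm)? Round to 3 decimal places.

For the numerator, keep only overloaded truck=true terms: 0.110376 + 0.023328 = 0.133704
Normalizer over all consistent configurations: 0.03×0.84×0.82 + 0.73×0.84×0.18 + 0.4×0.16×0.82 + 0.81×0.16×0.18 = 0.206848
P(overloaded truck | strain alarm) = 0.133704/0.206848 ≈ 0.646

P(overloaded truck | strain alarm) ≈ 0.646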